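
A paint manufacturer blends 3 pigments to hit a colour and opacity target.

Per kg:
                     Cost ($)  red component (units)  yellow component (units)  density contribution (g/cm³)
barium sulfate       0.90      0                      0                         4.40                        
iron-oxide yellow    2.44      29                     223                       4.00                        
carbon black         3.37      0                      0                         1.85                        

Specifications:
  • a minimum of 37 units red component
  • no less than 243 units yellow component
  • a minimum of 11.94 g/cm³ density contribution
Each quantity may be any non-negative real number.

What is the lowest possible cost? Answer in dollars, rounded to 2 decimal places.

Set it up as a linear program. Let x1 = kg of barium sulfate, x2 = kg of iron-oxide yellow, x3 = kg of carbon black.
Minimize 0.9x1 + 2.44x2 + 3.37x3 subject to:
  29x2 ≥ 37   (red component)
  223x2 ≥ 243   (yellow component)
  4.4x1 + 4x2 + 1.85x3 ≥ 11.94   (density contribution)
  x1, x2, x3 ≥ 0.
At the optimum only barium sulfate, iron-oxide yellow are positive (carbon black = 0). The red component and density contribution requirements are met with equality.
Solving gives x1 = 1.554, x2 = 1.276.
Cost = 0.9·1.554 + 2.44·1.276 = 4.5120.

$4.51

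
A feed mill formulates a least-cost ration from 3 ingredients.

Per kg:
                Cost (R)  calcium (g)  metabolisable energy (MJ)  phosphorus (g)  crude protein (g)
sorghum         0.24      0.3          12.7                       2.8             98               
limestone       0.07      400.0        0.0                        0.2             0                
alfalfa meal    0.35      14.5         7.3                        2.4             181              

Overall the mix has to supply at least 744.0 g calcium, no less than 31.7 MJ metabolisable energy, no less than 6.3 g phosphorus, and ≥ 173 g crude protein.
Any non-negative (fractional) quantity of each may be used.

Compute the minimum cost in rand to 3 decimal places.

R0.729

Let x1 = kg of sorghum, x2 = kg of limestone, x3 = kg of alfalfa meal.
Minimize 0.24x1 + 0.07x2 + 0.35x3 s.t.:
  0.3x1 + 400x2 + 14.5x3 ≥ 744   (calcium)
  12.7x1 + 7.3x3 ≥ 31.7   (metabolisable energy)
  2.8x1 + 0.2x2 + 2.4x3 ≥ 6.3   (phosphorus)
  98x1 + 181x3 ≥ 173   (crude protein)
  x1, x2, x3 ≥ 0.
The minimum-cost mix takes nothing from alfalfa meal — only sorghum, limestone. Binding constraints: calcium and metabolisable energy.
That vertex is x1 = 2.496, x2 = 1.858.
Hence cost = 0.24·2.496 + 0.07·1.858 = R0.72910.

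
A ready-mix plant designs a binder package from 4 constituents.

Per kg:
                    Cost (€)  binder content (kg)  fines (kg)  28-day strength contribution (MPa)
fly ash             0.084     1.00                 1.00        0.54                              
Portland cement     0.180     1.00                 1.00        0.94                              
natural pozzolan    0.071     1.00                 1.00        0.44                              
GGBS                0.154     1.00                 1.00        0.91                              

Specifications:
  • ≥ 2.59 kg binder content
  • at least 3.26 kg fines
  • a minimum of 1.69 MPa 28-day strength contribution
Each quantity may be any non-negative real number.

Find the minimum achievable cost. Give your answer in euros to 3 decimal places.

€0.265

Let x1 = kg of fly ash, x2 = kg of Portland cement, x3 = kg of natural pozzolan, x4 = kg of GGBS.
min 0.084x1 + 0.18x2 + 0.071x3 + 0.154x4 s.t.:
  1x1 + 1x2 + 1x3 + 1x4 ≥ 2.59   (binder content)
  1x1 + 1x2 + 1x3 + 1x4 ≥ 3.26   (fines)
  0.54x1 + 0.94x2 + 0.44x3 + 0.91x4 ≥ 1.69   (28-day strength contribution)
  x1, x2, x3, x4 ≥ 0.
At the optimum only fly ash, natural pozzolan are positive (Portland cement, GGBS = 0). Binding constraints: fines and 28-day strength contribution.
So fly ash = 2.556 kg, natural pozzolan = 0.704 kg.
Cost = 0.084·2.556 + 0.071·0.704 = 0.26469.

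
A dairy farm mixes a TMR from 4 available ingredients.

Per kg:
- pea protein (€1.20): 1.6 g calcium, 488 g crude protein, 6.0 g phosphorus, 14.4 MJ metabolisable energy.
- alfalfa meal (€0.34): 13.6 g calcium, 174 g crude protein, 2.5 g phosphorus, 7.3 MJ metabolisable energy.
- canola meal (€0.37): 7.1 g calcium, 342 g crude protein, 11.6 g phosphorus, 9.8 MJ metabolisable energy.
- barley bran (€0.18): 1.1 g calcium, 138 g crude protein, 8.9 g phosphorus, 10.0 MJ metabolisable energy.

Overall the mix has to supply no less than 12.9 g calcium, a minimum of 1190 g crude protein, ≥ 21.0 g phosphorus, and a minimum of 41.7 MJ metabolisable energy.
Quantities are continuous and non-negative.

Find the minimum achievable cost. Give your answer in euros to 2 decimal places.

Let x1 = kg of pea protein, x2 = kg of alfalfa meal, x3 = kg of canola meal, x4 = kg of barley bran.
Minimise 1.2x1 + 0.34x2 + 0.37x3 + 0.18x4 with:
  1.6x1 + 13.6x2 + 7.1x3 + 1.1x4 ≥ 12.9   (calcium)
  488x1 + 174x2 + 342x3 + 138x4 ≥ 1190   (crude protein)
  6x1 + 2.5x2 + 11.6x3 + 8.9x4 ≥ 21   (phosphorus)
  14.4x1 + 7.3x2 + 9.8x3 + 10x4 ≥ 41.7   (metabolisable energy)
  x1, x2, x3, x4 ≥ 0.
The cheapest feasible vertex uses only canola meal, barley bran; pea protein, alfalfa meal are not used. There the crude protein and metabolisable energy constraints are tight.
That vertex is x3 = 2.972, x4 = 1.257.
Total cost: 0.37·2.972 + 0.18·1.257 = 1.3259.

€1.33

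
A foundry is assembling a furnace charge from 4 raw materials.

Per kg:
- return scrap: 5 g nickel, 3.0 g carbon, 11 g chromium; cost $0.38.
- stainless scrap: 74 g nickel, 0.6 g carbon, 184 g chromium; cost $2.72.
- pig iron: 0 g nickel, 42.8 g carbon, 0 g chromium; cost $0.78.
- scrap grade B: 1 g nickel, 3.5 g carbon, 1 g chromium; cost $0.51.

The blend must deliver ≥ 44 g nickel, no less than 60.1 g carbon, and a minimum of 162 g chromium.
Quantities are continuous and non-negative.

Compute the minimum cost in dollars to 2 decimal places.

Treat it as an LP. Let x1 = kg of return scrap, x2 = kg of stainless scrap, x3 = kg of pig iron, x4 = kg of scrap grade B.
Minimise 0.38x1 + 2.72x2 + 0.78x3 + 0.51x4 subject to:
  5x1 + 74x2 + 1x4 ≥ 44   (nickel)
  3x1 + 0.6x2 + 42.8x3 + 3.5x4 ≥ 60.1   (carbon)
  11x1 + 184x2 + 1x4 ≥ 162   (chromium)
  x1, x2, x3, x4 ≥ 0.
At the optimum only stainless scrap, pig iron are positive (return scrap, scrap grade B = 0). There the carbon and chromium constraints are tight.
That vertex is x2 = 0.8804, x3 = 1.392.
Total cost: 2.72·0.8804 + 0.78·1.392 = 3.4804.

$3.48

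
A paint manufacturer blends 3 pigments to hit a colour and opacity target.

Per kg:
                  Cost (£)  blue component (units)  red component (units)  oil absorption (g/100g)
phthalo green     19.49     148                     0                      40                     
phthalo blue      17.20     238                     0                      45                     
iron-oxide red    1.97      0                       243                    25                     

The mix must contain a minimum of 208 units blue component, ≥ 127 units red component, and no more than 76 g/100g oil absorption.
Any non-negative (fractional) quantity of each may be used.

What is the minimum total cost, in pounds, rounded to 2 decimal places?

£16.06

Set it up as a linear program. Let x1 = kg of phthalo green, x2 = kg of phthalo blue, x3 = kg of iron-oxide red.
Minimise 19.49x1 + 17.2x2 + 1.97x3 s.t.:
  148x1 + 238x2 ≥ 208   (blue component)
  243x3 ≥ 127   (red component)
  40x1 + 45x2 + 25x3 ≤ 76   (oil absorption)
  x1, x2, x3 ≥ 0.
The optimal basis is {phthalo blue, iron-oxide red}; phthalo green drops out. There the blue component and red component constraints are tight.
Solving gives x2 = 0.8739, x3 = 0.5226.
Cost = 17.2·0.8739 + 1.97·0.5226 = 16.0606.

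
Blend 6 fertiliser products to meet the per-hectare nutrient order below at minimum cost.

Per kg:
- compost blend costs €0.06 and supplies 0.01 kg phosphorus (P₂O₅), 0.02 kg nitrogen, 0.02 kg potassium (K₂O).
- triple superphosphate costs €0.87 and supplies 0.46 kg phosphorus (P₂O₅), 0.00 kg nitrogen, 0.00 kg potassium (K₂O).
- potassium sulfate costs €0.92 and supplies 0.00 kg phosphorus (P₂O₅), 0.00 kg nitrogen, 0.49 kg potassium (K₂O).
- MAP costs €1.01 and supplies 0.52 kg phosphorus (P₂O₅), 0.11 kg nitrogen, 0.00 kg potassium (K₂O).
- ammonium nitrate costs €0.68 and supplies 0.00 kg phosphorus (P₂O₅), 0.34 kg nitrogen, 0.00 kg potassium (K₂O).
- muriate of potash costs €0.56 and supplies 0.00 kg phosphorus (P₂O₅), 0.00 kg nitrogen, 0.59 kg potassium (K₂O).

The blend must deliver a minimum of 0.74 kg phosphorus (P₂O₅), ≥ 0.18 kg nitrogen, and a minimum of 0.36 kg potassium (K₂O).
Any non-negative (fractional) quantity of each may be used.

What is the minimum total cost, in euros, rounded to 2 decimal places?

Let x1 = kg of compost blend, x2 = kg of triple superphosphate, x3 = kg of potassium sulfate, x4 = kg of MAP, x5 = kg of ammonium nitrate, x6 = kg of muriate of potash.
Minimize 0.06x1 + 0.87x2 + 0.92x3 + 1.01x4 + 0.68x5 + 0.56x6 with:
  0.01x1 + 0.46x2 + 0.52x4 ≥ 0.74   (phosphorus (P₂O₅))
  0.02x1 + 0.11x4 + 0.34x5 ≥ 0.18   (nitrogen)
  0.02x1 + 0.49x3 + 0.59x6 ≥ 0.36   (potassium (K₂O))
  x1, x2, x3, x4, x5, x6 ≥ 0.
The optimal basis is {compost blend, MAP, muriate of potash}; triple superphosphate, potassium sulfate, ammonium nitrate drop out. There the phosphorus (P₂O₅), nitrogen, potassium (K₂O) constraints are tight.
Solving gives x1 = 1.312, x4 = 1.398, x6 = 0.5657.
Total cost: 0.06·1.312 + 1.01·1.398 + 0.56·0.5657 = 1.8075.

€1.81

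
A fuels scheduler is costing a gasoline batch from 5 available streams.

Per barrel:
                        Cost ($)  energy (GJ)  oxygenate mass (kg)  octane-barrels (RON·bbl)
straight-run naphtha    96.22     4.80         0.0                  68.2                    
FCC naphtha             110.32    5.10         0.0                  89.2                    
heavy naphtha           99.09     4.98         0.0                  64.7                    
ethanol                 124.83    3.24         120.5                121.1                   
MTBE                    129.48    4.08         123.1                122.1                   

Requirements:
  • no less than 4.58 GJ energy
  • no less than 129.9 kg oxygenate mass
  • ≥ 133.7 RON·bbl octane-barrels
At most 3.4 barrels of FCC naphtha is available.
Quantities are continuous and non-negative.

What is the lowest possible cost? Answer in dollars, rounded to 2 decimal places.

Let x1 = barrels of straight-run naphtha, x2 = barrels of FCC naphtha, x3 = barrels of heavy naphtha, x4 = barrels of ethanol, x5 = barrels of MTBE.
Minimize 96.22x1 + 110.32x2 + 99.09x3 + 124.83x4 + 129.48x5 subject to:
  4.8x1 + 5.1x2 + 4.98x3 + 3.24x4 + 4.08x5 ≥ 4.58   (energy)
  120.5x4 + 123.1x5 ≥ 129.9   (oxygenate mass)
  68.2x1 + 89.2x2 + 64.7x3 + 121.1x4 + 122.1x5 ≥ 133.7   (octane-barrels)
  x2 ≤ 3.4
  x1, x2, x3, x4, x5 ≥ 0.
The cheapest feasible vertex uses only FCC naphtha, MTBE; straight-run naphtha, heavy naphtha, ethanol are not used. The energy and octane-barrels requirements are met with equality.
Optimal quantities: FCC naphtha = 0.053027 barrels, MTBE = 1.0563 barrels.
Cost = 110.32·0.053027 + 129.48·1.0563 = 142.6197.

$142.62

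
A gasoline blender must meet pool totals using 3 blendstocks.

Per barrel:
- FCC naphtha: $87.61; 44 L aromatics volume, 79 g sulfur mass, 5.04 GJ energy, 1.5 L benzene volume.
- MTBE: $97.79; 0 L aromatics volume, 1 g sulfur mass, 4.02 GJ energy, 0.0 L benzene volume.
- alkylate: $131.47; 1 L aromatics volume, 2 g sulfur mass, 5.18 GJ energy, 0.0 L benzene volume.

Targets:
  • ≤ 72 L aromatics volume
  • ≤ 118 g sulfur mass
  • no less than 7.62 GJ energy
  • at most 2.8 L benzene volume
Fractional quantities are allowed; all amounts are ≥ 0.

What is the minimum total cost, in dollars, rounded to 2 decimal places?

Let x1 = barrels of FCC naphtha, x2 = barrels of MTBE, x3 = barrels of alkylate.
Minimize 87.61x1 + 97.79x2 + 131.47x3 with:
  44x1 + 1x3 ≤ 72   (aromatics volume)
  79x1 + 1x2 + 2x3 ≤ 118   (sulfur mass)
  5.04x1 + 4.02x2 + 5.18x3 ≥ 7.62   (energy)
  1.5x1 ≤ 2.8   (benzene volume)
  x1, x2, x3 ≥ 0.
The cheapest feasible vertex uses only FCC naphtha, MTBE; alkylate is not used. Binding constraints: sulfur mass and energy.
Optimal quantities: FCC naphtha = 1.4934 barrels, MTBE = 0.023229 barrels.
Total cost: 87.61·1.4934 + 97.79·0.023229 = 133.1083.

$133.11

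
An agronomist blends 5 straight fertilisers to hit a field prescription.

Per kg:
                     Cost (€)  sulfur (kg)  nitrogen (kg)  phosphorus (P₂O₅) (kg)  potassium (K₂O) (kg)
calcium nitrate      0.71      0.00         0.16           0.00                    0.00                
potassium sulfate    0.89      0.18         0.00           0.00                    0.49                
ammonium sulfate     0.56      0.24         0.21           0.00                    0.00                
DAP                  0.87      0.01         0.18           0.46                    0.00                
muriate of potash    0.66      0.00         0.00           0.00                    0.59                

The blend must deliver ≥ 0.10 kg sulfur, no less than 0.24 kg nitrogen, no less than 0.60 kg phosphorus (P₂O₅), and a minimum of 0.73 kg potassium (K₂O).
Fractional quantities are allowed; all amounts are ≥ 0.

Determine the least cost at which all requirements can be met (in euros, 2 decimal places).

€2.12

Set it up as a linear program. Let x1 = kg of calcium nitrate, x2 = kg of potassium sulfate, x3 = kg of ammonium sulfate, x4 = kg of DAP, x5 = kg of muriate of potash.
Minimize 0.71x1 + 0.89x2 + 0.56x3 + 0.87x4 + 0.66x5 with:
  0.18x2 + 0.24x3 + 0.01x4 ≥ 0.1   (sulfur)
  0.16x1 + 0.21x3 + 0.18x4 ≥ 0.24   (nitrogen)
  0.46x4 ≥ 0.6   (phosphorus (P₂O₅))
  0.49x2 + 0.59x5 ≥ 0.73   (potassium (K₂O))
  x1, x2, x3, x4, x5 ≥ 0.
The optimal basis is {potassium sulfate, ammonium sulfate, DAP, muriate of potash}; calcium nitrate drops out. Binding constraints: sulfur, nitrogen, phosphorus (P₂O₅), potassium (K₂O).
Solving gives x2 = 0.45, x3 = 0.02484, x4 = 1.304, x5 = 0.8636.
Total cost: 0.89·0.45 + 0.56·0.02484 + 0.87·1.304 + 0.66·0.8636 = 2.1189.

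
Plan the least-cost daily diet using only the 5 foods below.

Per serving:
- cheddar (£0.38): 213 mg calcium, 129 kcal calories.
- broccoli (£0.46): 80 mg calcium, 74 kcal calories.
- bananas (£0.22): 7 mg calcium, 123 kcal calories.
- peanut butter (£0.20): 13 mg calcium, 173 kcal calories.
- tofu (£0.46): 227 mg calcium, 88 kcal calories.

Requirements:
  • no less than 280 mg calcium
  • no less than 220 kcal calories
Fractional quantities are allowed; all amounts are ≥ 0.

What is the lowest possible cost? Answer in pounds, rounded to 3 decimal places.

Let x1 = servings of cheddar, x2 = servings of broccoli, x3 = servings of bananas, x4 = servings of peanut butter, x5 = servings of tofu.
min 0.38x1 + 0.46x2 + 0.22x3 + 0.2x4 + 0.46x5 subject to:
  213x1 + 80x2 + 7x3 + 13x4 + 227x5 ≥ 280   (calcium)
  129x1 + 74x2 + 123x3 + 173x4 + 88x5 ≥ 220   (calories)
  x1, x2, x3, x4, x5 ≥ 0.
At the optimum only cheddar, peanut butter are positive (broccoli, bananas, tofu = 0). Binding constraints: calcium and calories.
So cheddar = 1.296 servings, peanut butter = 0.3054 servings.
Total cost: 0.38·1.296 + 0.2·0.3054 = 0.55356.

£0.554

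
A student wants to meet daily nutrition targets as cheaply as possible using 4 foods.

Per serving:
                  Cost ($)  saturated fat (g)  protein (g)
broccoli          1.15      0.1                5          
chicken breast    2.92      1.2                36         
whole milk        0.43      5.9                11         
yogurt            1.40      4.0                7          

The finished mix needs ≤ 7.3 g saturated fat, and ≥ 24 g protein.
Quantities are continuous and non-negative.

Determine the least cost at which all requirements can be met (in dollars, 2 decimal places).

Let x1 = servings of broccoli, x2 = servings of chicken breast, x3 = servings of whole milk, x4 = servings of yogurt.
min 1.15x1 + 2.92x2 + 0.43x3 + 1.4x4 with:
  0.1x1 + 1.2x2 + 5.9x3 + 4x4 ≤ 7.3   (saturated fat)
  5x1 + 36x2 + 11x3 + 7x4 ≥ 24   (protein)
  x1, x2, x3, x4 ≥ 0.
At the optimum only chicken breast, whole milk are positive (broccoli, yogurt = 0). There the saturated fat and protein constraints are tight.
Solving gives x2 = 0.3077, x3 = 1.175.
Cost = 2.92·0.3077 + 0.43·1.175 = 1.4037.

$1.40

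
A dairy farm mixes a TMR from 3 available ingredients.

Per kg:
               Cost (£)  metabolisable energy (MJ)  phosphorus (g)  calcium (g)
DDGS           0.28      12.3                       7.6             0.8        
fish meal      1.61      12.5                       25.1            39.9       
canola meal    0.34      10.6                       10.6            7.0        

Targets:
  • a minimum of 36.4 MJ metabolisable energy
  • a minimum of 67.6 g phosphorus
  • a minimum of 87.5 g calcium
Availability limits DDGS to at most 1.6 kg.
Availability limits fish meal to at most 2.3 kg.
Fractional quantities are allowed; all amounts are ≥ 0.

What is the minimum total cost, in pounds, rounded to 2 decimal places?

This is a linear program. Let x1 = kg of DDGS, x2 = kg of fish meal, x3 = kg of canola meal.
Minimize 0.28x1 + 1.61x2 + 0.34x3 subject to:
  12.3x1 + 12.5x2 + 10.6x3 ≥ 36.4   (metabolisable energy)
  7.6x1 + 25.1x2 + 10.6x3 ≥ 67.6   (phosphorus)
  0.8x1 + 39.9x2 + 7x3 ≥ 87.5   (calcium)
  x1 ≤ 1.6
  x2 ≤ 2.3
  x1, x2, x3 ≥ 0.
The cheapest feasible vertex uses only fish meal, canola meal; DDGS is not used. Binding constraints: phosphorus and calcium.
That vertex is x2 = 1.837, x3 = 2.026.
Total cost: 1.61·1.837 + 0.34·2.026 = 3.6464.

£3.65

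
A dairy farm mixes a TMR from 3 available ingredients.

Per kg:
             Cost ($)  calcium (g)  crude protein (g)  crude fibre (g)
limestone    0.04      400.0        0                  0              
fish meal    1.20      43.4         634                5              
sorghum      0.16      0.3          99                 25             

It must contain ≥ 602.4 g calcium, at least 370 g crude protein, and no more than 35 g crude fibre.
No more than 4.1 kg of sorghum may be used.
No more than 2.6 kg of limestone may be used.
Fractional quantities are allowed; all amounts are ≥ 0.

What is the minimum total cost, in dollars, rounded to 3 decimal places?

Let x1 = kg of limestone, x2 = kg of fish meal, x3 = kg of sorghum.
Minimise 0.04x1 + 1.2x2 + 0.16x3 s.t.:
  400x1 + 43.4x2 + 0.3x3 ≥ 602.4   (calcium)
  634x2 + 99x3 ≥ 370   (crude protein)
  5x2 + 25x3 ≤ 35   (crude fibre)
  x3 ≤ 4.1
  x1 ≤ 2.6
  x1, x2, x3 ≥ 0.
The optimal mix uses every input. The calcium, crude protein, crude fibre requirements are met with equality.
Optimal quantities: limestone = 1.464 kg, fish meal = 0.3768 kg, sorghum = 1.325 kg.
Cost = 0.04·1.464 + 1.2·0.3768 + 0.16·1.325 = 0.72272.

$0.723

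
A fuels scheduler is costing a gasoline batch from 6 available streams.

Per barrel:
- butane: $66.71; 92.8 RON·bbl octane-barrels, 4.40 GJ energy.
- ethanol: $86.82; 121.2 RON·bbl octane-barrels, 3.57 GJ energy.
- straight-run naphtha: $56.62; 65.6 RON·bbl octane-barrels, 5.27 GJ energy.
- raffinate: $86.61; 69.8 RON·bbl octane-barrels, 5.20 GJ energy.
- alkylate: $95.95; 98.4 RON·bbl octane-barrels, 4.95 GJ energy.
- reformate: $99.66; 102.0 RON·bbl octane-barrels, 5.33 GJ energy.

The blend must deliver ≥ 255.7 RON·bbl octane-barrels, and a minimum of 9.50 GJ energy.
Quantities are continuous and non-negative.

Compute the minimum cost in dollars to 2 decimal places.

$183.44

Treat it as an LP. Let x1 = barrels of butane, x2 = barrels of ethanol, x3 = barrels of straight-run naphtha, x4 = barrels of raffinate, x5 = barrels of alkylate, x6 = barrels of reformate.
Minimize 66.71x1 + 86.82x2 + 56.62x3 + 86.61x4 + 95.95x5 + 99.66x6 subject to:
  92.8x1 + 121.2x2 + 65.6x3 + 69.8x4 + 98.4x5 + 102x6 ≥ 255.7   (octane-barrels)
  4.4x1 + 3.57x2 + 5.27x3 + 5.2x4 + 4.95x5 + 5.33x6 ≥ 9.5   (energy)
  x1, x2, x3, x4, x5, x6 ≥ 0.
The cheapest feasible vertex uses only butane, ethanol; straight-run naphtha, raffinate, alkylate, reformate are not used. There the octane-barrels and energy constraints are tight.
Solving gives x1 = 1.181, x2 = 1.2054.
Total cost: 66.71·1.181 + 86.82·1.2054 = 183.4373.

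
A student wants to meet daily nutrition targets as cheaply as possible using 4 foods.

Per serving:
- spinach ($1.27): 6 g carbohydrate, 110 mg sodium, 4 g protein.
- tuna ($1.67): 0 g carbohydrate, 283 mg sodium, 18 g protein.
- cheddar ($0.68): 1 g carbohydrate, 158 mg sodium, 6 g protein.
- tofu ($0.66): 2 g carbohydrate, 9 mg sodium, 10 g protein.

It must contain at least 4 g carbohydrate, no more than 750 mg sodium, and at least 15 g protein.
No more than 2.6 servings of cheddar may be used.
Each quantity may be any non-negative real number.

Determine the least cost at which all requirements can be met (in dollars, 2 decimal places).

$1.18

Let x1 = servings of spinach, x2 = servings of tuna, x3 = servings of cheddar, x4 = servings of tofu.
Minimise 1.27x1 + 1.67x2 + 0.68x3 + 0.66x4 s.t.:
  6x1 + 1x3 + 2x4 ≥ 4   (carbohydrate)
  110x1 + 283x2 + 158x3 + 9x4 ≤ 750   (sodium)
  4x1 + 18x2 + 6x3 + 10x4 ≥ 15   (protein)
  x3 ≤ 2.6
  x1, x2, x3, x4 ≥ 0.
The cheapest feasible vertex uses only spinach, tofu; tuna, cheddar are not used. There the carbohydrate and protein constraints are tight.
That vertex is x1 = 0.1923, x4 = 1.423.
Cost = 1.27·0.1923 + 0.66·1.423 = 1.1834.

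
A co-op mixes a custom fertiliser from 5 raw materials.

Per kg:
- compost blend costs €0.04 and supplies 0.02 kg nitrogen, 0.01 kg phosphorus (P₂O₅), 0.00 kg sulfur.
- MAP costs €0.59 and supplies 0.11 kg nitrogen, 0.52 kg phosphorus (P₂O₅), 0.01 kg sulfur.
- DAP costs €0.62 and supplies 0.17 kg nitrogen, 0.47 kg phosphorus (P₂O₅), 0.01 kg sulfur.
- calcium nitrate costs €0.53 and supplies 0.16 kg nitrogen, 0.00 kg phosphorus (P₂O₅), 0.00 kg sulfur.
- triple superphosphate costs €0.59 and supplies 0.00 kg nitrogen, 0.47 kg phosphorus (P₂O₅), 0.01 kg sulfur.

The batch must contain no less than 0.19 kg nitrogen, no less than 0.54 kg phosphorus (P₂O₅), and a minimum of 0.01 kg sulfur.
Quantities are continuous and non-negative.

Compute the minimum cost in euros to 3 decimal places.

Let x1 = kg of compost blend, x2 = kg of MAP, x3 = kg of DAP, x4 = kg of calcium nitrate, x5 = kg of triple superphosphate.
Minimise 0.04x1 + 0.59x2 + 0.62x3 + 0.53x4 + 0.59x5 s.t.:
  0.02x1 + 0.11x2 + 0.17x3 + 0.16x4 ≥ 0.19   (nitrogen)
  0.01x1 + 0.52x2 + 0.47x3 + 0.47x5 ≥ 0.54   (phosphorus (P₂O₅))
  0.01x2 + 0.01x3 + 0.01x5 ≥ 0.01   (sulfur)
  x1, x2, x3, x4, x5 ≥ 0.
The cheapest feasible vertex uses only MAP, DAP; compost blend, calcium nitrate, triple superphosphate are not used. There the nitrogen and phosphorus (P₂O₅) constraints are tight.
Solving gives x2 = 0.06812, x3 = 1.074.
Cost = 0.59·0.06812 + 0.62·1.074 = 0.70607.

€0.706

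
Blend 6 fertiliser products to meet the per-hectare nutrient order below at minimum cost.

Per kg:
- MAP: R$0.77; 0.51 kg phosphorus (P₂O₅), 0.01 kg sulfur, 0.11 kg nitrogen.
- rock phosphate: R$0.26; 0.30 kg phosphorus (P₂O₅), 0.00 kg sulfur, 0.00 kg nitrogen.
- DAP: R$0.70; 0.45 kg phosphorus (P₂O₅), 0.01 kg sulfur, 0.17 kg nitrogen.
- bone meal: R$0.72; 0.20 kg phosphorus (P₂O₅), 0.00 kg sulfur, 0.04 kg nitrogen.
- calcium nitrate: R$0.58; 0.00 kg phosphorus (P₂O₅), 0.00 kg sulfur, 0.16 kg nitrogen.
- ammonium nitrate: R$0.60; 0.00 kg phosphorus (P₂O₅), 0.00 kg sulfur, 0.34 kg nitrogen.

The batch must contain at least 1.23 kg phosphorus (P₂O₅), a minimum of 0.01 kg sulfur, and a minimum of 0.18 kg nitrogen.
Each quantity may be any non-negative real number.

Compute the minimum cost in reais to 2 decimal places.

Set it up as a linear program. Let x1 = kg of MAP, x2 = kg of rock phosphate, x3 = kg of DAP, x4 = kg of bone meal, x5 = kg of calcium nitrate, x6 = kg of ammonium nitrate.
Minimize 0.77x1 + 0.26x2 + 0.7x3 + 0.72x4 + 0.58x5 + 0.6x6 subject to:
  0.51x1 + 0.3x2 + 0.45x3 + 0.2x4 ≥ 1.23   (phosphorus (P₂O₅))
  0.01x1 + 0.01x3 ≥ 0.01   (sulfur)
  0.11x1 + 0.17x3 + 0.04x4 + 0.16x5 + 0.34x6 ≥ 0.18   (nitrogen)
  x1, x2, x3, x4, x5, x6 ≥ 0.
The optimal basis is {rock phosphate, DAP, ammonium nitrate}; MAP, bone meal, calcium nitrate drop out. Binding constraints: phosphorus (P₂O₅), sulfur, nitrogen.
So rock phosphate = 2.6 kg, DAP = 1 kg, ammonium nitrate = 0.02941 kg.
Total cost: 0.26·2.6 + 0.7·1 + 0.6·0.02941 = 1.3936.

R$1.39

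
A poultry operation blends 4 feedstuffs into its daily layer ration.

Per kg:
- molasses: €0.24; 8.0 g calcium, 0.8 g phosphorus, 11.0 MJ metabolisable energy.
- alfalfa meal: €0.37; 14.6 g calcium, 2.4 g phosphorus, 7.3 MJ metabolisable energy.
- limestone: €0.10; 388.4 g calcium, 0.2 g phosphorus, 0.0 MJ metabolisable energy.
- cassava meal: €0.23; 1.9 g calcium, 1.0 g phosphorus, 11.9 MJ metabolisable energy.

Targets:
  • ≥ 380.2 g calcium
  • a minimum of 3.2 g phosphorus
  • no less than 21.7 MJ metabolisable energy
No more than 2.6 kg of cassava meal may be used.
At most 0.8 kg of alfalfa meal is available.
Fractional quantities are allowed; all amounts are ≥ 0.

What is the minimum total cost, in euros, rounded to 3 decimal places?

Let x1 = kg of molasses, x2 = kg of alfalfa meal, x3 = kg of limestone, x4 = kg of cassava meal.
min 0.24x1 + 0.37x2 + 0.1x3 + 0.23x4 s.t.:
  8x1 + 14.6x2 + 388.4x3 + 1.9x4 ≥ 380.2   (calcium)
  0.8x1 + 2.4x2 + 0.2x3 + 1x4 ≥ 3.2   (phosphorus)
  11x1 + 7.3x2 + 11.9x4 ≥ 21.7   (metabolisable energy)
  x4 ≤ 2.6
  x2 ≤ 0.8
  x1, x2, x3, x4 ≥ 0.
The cheapest feasible vertex uses only alfalfa meal, limestone, cassava meal; molasses is not used. The calcium, phosphorus, metabolisable energy requirements are met with equality.
That vertex is x2 = 0.6644, x3 = 0.947, x4 = 1.416.
Cost = 0.37·0.6644 + 0.1·0.947 + 0.23·1.416 = 0.66621.

€0.666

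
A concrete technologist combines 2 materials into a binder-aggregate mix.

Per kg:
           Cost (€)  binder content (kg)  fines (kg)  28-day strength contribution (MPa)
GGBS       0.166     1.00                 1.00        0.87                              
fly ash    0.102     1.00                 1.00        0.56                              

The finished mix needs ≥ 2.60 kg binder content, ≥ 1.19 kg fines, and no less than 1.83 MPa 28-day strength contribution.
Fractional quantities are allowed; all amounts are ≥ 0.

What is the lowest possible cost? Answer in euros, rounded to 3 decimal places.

This is a linear program. Let x1 = kg of GGBS, x2 = kg of fly ash.
min 0.166x1 + 0.102x2 subject to:
  1x1 + 1x2 ≥ 2.6   (binder content)
  1x1 + 1x2 ≥ 1.19   (fines)
  0.87x1 + 0.56x2 ≥ 1.83   (28-day strength contribution)
  x1, x2 ≥ 0.
The optimal basis is {fly ash}; GGBS drops out. There the 28-day strength contribution constraint is tight.
So fly ash = 3.268 kg.
Hence cost = 0.102·3.268 = €0.33334.

€0.333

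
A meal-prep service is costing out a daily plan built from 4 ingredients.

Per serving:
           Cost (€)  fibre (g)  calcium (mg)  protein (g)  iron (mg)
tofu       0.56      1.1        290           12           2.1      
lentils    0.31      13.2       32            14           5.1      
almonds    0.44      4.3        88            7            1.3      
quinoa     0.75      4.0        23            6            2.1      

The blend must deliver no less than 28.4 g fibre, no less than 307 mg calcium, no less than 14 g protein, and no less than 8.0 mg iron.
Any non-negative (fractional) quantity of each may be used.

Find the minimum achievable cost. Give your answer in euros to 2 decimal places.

€1.11

Set it up as a linear program. Let x1 = servings of tofu, x2 = servings of lentils, x3 = servings of almonds, x4 = servings of quinoa.
min 0.56x1 + 0.31x2 + 0.44x3 + 0.75x4 with:
  1.1x1 + 13.2x2 + 4.3x3 + 4x4 ≥ 28.4   (fibre)
  290x1 + 32x2 + 88x3 + 23x4 ≥ 307   (calcium)
  12x1 + 14x2 + 7x3 + 6x4 ≥ 14   (protein)
  2.1x1 + 5.1x2 + 1.3x3 + 2.1x4 ≥ 8   (iron)
  x1, x2, x3, x4 ≥ 0.
The cheapest feasible vertex uses only tofu, lentils; almonds, quinoa are not used. Binding constraints: fibre and calcium.
So tofu = 0.8288 servings, lentils = 2.082 servings.
Hence cost = 0.56·0.8288 + 0.31·2.082 = €1.1095.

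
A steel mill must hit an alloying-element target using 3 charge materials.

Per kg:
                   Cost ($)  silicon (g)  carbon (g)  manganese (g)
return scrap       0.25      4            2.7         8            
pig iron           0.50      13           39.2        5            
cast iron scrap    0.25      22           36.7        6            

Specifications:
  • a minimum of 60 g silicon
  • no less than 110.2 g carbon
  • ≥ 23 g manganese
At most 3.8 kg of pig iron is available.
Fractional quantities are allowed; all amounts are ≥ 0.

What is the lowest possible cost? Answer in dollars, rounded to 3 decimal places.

Set it up as a linear program. Let x1 = kg of return scrap, x2 = kg of pig iron, x3 = kg of cast iron scrap.
Minimise 0.25x1 + 0.5x2 + 0.25x3 subject to:
  4x1 + 13x2 + 22x3 ≥ 60   (silicon)
  2.7x1 + 39.2x2 + 36.7x3 ≥ 110.2   (carbon)
  8x1 + 5x2 + 6x3 ≥ 23   (manganese)
  x2 ≤ 3.8
  x1, x2, x3 ≥ 0.
At the optimum only return scrap, cast iron scrap are positive (pig iron = 0). The carbon and manganese requirements are met with equality.
Optimal quantities: return scrap = 0.6593 kg, cast iron scrap = 2.954 kg.
Total cost: 0.25·0.6593 + 0.25·2.954 = 0.90333.

$0.903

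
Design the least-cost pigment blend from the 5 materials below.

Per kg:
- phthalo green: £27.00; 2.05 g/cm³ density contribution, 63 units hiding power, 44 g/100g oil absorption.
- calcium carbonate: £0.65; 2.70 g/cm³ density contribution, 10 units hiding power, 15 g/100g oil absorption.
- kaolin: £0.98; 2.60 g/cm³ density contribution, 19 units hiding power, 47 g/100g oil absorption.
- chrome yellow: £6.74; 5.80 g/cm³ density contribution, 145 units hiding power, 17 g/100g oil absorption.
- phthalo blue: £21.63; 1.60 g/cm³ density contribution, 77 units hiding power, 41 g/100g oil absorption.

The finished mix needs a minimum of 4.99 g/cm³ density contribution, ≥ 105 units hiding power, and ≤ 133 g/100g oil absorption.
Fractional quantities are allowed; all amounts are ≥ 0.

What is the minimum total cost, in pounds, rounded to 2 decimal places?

Treat it as an LP. Let x1 = kg of phthalo green, x2 = kg of calcium carbonate, x3 = kg of kaolin, x4 = kg of chrome yellow, x5 = kg of phthalo blue.
Minimize 27x1 + 0.65x2 + 0.98x3 + 6.74x4 + 21.63x5 subject to:
  2.05x1 + 2.7x2 + 2.6x3 + 5.8x4 + 1.6x5 ≥ 4.99   (density contribution)
  63x1 + 10x2 + 19x3 + 145x4 + 77x5 ≥ 105   (hiding power)
  44x1 + 15x2 + 47x3 + 17x4 + 41x5 ≤ 133   (oil absorption)
  x1, x2, x3, x4, x5 ≥ 0.
The cheapest feasible vertex uses only kaolin, chrome yellow; phthalo green, calcium carbonate, phthalo blue are not used. The density contribution and hiding power requirements are met with equality.
Solving gives x3 = 0.4293, x4 = 0.6679.
Objective = 0.98·0.4293 + 6.74·0.6679 = 4.9224.

£4.92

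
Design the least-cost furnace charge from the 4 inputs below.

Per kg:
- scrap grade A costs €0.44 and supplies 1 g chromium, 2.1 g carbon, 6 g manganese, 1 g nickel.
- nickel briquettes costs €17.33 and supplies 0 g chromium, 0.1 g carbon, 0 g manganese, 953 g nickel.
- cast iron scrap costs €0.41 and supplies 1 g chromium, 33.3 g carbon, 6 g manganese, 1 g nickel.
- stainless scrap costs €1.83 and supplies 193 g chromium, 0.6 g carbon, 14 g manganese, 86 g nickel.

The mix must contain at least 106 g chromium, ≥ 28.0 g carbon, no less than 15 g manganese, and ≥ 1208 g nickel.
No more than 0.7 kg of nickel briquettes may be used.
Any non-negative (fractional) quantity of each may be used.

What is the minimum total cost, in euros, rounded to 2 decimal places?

€23.92

Let x1 = kg of scrap grade A, x2 = kg of nickel briquettes, x3 = kg of cast iron scrap, x4 = kg of stainless scrap.
Minimise 0.44x1 + 17.33x2 + 0.41x3 + 1.83x4 s.t.:
  1x1 + 1x3 + 193x4 ≥ 106   (chromium)
  2.1x1 + 0.1x2 + 33.3x3 + 0.6x4 ≥ 28   (carbon)
  6x1 + 6x3 + 14x4 ≥ 15   (manganese)
  1x1 + 953x2 + 1x3 + 86x4 ≥ 1208   (nickel)
  x2 ≤ 0.7
  x1, x2, x3, x4 ≥ 0.
The optimal basis is {nickel briquettes, cast iron scrap, stainless scrap}; scrap grade A drops out. There the carbon, nickel, the nickel briquettes cap constraints are tight.
So nickel briquettes = 0.7 kg, cast iron scrap = 0.7256 kg, stainless scrap = 6.281 kg.
Cost = 17.33·0.7 + 0.41·0.7256 + 1.83·6.281 = 23.9227.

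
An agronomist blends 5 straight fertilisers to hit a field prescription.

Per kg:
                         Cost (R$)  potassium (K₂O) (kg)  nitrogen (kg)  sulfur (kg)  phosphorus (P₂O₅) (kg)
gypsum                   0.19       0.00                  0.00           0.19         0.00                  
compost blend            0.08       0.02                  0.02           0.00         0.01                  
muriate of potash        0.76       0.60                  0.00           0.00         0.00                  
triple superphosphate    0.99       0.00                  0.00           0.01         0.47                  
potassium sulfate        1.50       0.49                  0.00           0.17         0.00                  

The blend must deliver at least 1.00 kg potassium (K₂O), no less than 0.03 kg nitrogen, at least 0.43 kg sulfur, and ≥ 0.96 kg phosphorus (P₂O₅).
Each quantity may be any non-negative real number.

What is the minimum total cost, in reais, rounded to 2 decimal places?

R$3.75

This is a linear program. Let x1 = kg of gypsum, x2 = kg of compost blend, x3 = kg of muriate of potash, x4 = kg of triple superphosphate, x5 = kg of potassium sulfate.
Minimise 0.19x1 + 0.08x2 + 0.76x3 + 0.99x4 + 1.5x5 with:
  0.02x2 + 0.6x3 + 0.49x5 ≥ 1   (potassium (K₂O))
  0.02x2 ≥ 0.03   (nitrogen)
  0.19x1 + 0.01x4 + 0.17x5 ≥ 0.43   (sulfur)
  0.01x2 + 0.47x4 ≥ 0.96   (phosphorus (P₂O₅))
  x1, x2, x3, x4, x5 ≥ 0.
The optimal basis is {gypsum, compost blend, muriate of potash, triple superphosphate}; potassium sulfate drops out. Binding constraints: potassium (K₂O), nitrogen, sulfur, phosphorus (P₂O₅).
Solving gives x1 = 2.157, x2 = 1.5, x3 = 1.617, x4 = 2.011.
Total cost: 0.19·2.157 + 0.08·1.5 + 0.76·1.617 + 0.99·2.011 = 3.7496.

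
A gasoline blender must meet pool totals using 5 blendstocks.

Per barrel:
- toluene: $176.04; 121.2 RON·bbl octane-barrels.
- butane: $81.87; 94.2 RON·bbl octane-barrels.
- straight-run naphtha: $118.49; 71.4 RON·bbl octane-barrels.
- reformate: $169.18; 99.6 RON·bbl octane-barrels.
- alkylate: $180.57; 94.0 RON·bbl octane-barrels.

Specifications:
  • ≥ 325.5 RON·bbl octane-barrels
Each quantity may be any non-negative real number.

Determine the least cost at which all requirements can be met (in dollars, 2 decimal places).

$282.89

Set it up as a linear program. Let x1 = barrels of toluene, x2 = barrels of butane, x3 = barrels of straight-run naphtha, x4 = barrels of reformate, x5 = barrels of alkylate.
Minimize 176.04x1 + 81.87x2 + 118.49x3 + 169.18x4 + 180.57x5 subject to:
  121.2x1 + 94.2x2 + 71.4x3 + 99.6x4 + 94x5 ≥ 325.5   (octane-barrels)
  x1, x2, x3, x4, x5 ≥ 0.
The optimal basis is {butane}; toluene, straight-run naphtha, reformate, alkylate drop out. There the octane-barrels constraint is tight.
Optimal quantities: butane = 3.4554 barrels.
Total cost: 81.87·3.4554 = 282.8936.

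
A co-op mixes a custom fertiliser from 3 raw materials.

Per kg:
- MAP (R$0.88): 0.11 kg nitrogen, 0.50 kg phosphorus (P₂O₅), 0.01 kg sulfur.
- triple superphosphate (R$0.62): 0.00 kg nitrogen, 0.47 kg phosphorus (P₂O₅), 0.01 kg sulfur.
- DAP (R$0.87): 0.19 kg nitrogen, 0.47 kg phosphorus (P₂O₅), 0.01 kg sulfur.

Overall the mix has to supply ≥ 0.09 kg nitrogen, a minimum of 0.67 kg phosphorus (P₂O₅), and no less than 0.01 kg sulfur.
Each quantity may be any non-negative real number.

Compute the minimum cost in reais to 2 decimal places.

R$1.00

Let x1 = kg of MAP, x2 = kg of triple superphosphate, x3 = kg of DAP.
Minimise 0.88x1 + 0.62x2 + 0.87x3 subject to:
  0.11x1 + 0.19x3 ≥ 0.09   (nitrogen)
  0.5x1 + 0.47x2 + 0.47x3 ≥ 0.67   (phosphorus (P₂O₅))
  0.01x1 + 0.01x2 + 0.01x3 ≥ 0.01   (sulfur)
  x1, x2, x3 ≥ 0.
The cheapest feasible vertex uses only triple superphosphate, DAP; MAP is not used. There the nitrogen and phosphorus (P₂O₅) constraints are tight.
So triple superphosphate = 0.9518 kg, DAP = 0.4737 kg.
Hence cost = 0.62·0.9518 + 0.87·0.4737 = R$1.0022.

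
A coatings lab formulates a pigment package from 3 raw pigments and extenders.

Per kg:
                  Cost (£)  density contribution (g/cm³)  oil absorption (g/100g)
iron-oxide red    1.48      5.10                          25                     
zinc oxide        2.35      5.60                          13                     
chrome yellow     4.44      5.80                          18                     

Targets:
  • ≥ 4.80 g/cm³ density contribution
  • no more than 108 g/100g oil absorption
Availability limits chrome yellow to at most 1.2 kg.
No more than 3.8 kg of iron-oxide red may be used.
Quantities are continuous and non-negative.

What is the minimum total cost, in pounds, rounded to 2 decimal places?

£1.39

Treat it as an LP. Let x1 = kg of iron-oxide red, x2 = kg of zinc oxide, x3 = kg of chrome yellow.
Minimise 1.48x1 + 2.35x2 + 4.44x3 subject to:
  5.1x1 + 5.6x2 + 5.8x3 ≥ 4.8   (density contribution)
  25x1 + 13x2 + 18x3 ≤ 108   (oil absorption)
  x3 ≤ 1.2
  x1 ≤ 3.8
  x1, x2, x3 ≥ 0.
The minimum-cost mix takes nothing from zinc oxide, chrome yellow — only iron-oxide red. The density contribution requirement is met with equality.
So iron-oxide red = 0.9412 kg.
Hence cost = 1.48·0.9412 = £1.3930.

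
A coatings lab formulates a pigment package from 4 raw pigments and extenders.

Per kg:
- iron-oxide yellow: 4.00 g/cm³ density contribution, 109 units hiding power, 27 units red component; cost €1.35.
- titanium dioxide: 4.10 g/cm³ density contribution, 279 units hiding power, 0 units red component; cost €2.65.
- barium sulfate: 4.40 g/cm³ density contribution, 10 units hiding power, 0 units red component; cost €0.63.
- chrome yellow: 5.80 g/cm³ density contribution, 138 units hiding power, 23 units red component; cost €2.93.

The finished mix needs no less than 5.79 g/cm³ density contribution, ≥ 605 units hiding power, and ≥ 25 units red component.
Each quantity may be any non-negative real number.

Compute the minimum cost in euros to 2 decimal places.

Set it up as a linear program. Let x1 = kg of iron-oxide yellow, x2 = kg of titanium dioxide, x3 = kg of barium sulfate, x4 = kg of chrome yellow.
Minimise 1.35x1 + 2.65x2 + 0.63x3 + 2.93x4 subject to:
  4x1 + 4.1x2 + 4.4x3 + 5.8x4 ≥ 5.79   (density contribution)
  109x1 + 279x2 + 10x3 + 138x4 ≥ 605   (hiding power)
  27x1 + 23x4 ≥ 25   (red component)
  x1, x2, x3, x4 ≥ 0.
The cheapest feasible vertex uses only iron-oxide yellow, titanium dioxide; barium sulfate, chrome yellow are not used. The hiding power and red component requirements are met with equality.
Optimal quantities: iron-oxide yellow = 0.9259 kg, titanium dioxide = 1.807 kg.
Cost = 1.35·0.9259 + 2.65·1.807 = 6.0385.

€6.04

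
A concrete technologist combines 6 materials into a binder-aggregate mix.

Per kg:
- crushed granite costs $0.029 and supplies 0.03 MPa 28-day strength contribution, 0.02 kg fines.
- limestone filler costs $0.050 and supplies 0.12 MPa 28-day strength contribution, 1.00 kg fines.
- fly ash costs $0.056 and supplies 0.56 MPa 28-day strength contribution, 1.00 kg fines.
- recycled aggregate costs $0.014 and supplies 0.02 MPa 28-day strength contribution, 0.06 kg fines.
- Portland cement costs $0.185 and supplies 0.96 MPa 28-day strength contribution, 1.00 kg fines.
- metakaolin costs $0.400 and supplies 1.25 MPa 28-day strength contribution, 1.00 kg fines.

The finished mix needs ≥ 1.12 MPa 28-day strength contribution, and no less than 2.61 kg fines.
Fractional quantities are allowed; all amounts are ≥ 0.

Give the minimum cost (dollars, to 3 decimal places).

Let x1 = kg of crushed granite, x2 = kg of limestone filler, x3 = kg of fly ash, x4 = kg of recycled aggregate, x5 = kg of Portland cement, x6 = kg of metakaolin.
Minimise 0.029x1 + 0.05x2 + 0.056x3 + 0.014x4 + 0.185x5 + 0.4x6 s.t.:
  0.03x1 + 0.12x2 + 0.56x3 + 0.02x4 + 0.96x5 + 1.25x6 ≥ 1.12   (28-day strength contribution)
  0.02x1 + 1x2 + 1x3 + 0.06x4 + 1x5 + 1x6 ≥ 2.61   (fines)
  x1, x2, x3, x4, x5, x6 ≥ 0.
At the optimum only limestone filler, fly ash are positive (crushed granite, recycled aggregate, Portland cement, metakaolin = 0). Binding constraints: 28-day strength contribution and fines.
Solving gives x2 = 0.7764, x3 = 1.834.
Hence cost = 0.05·0.7764 + 0.056·1.834 = $0.14152.

$0.142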